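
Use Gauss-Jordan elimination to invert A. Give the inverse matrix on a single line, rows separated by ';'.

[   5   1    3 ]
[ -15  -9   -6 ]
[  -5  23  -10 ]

Gauss-Jordan on [A | I]:
R1 <- (1/5)*R1:  [   1  1/5  3/5  |  1/5    0    0 ]
R2 <- R2 - (-15)*R1:  [  0  -6   3  |   3   1   0 ]
R3 <- R3 - (-5)*R1:  [  0  24  -7  |   1   0   1 ]
R2 <- (1/-6)*R2:  [    0     1  -1/2  |  -1/2  -1/6     0 ]
R1 <- R1 - (1/5)*R2:  [    1     0  7/10  |  3/10  1/30     0 ]
R3 <- R3 - (24)*R2:  [  0   0   5  |  13   4   1 ]
R3 <- (1/5)*R3:  [    0     0     1  |  13/5   4/5   1/5 ]
R1 <- R1 - (7/10)*R3:  [       1        0        0  |   -38/25  -79/150    -7/50 ]
R2 <- R2 - (-1/2)*R3:  [    0     1     0  |   4/5  7/30  1/10 ]
Right block of [I | A^{-1}] is the inverse:
[ -38/25  -79/150  -7/50 ]
[    4/5     7/30   1/10 ]
[   13/5      4/5    1/5 ]

inverse = [-38/25 -79/150 -7/50; 4/5 7/30 1/10; 13/5 4/5 1/5]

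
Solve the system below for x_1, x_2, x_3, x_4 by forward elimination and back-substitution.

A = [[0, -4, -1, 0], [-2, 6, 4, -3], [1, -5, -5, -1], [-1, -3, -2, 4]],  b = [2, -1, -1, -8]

Forward elimination on [A|b]:
R1 <-> R2   (pivot in column 1 was zero)
[ -2   6   4  -3  -1 ]
[  0  -4  -1   0   2 ]
[  1  -5  -5  -1  -1 ]
[ -1  -3  -2   4  -8 ]
R3 <- R3 - (-1/2)*R1:  [    0    -2    -3  -5/2  -3/2 ]
R4 <- R4 - (1/2)*R1:  [     0     -6     -4   11/2  -15/2 ]
R3 <- R3 - (1/2)*R2:  [    0     0  -5/2  -5/2  -5/2 ]
R4 <- R4 - (3/2)*R2:  [     0      0   -5/2   11/2  -21/2 ]
R4 <- R4 - (1)*R3:  [  0   0   0   8  -8 ]
Row echelon form:
[ -2   6     4    -3  |    -1 ]
[  0  -4    -1     0  |     2 ]
[  0   0  -5/2  -5/2  |  -5/2 ]
[  0   0     0     8  |    -8 ]
Back-substitution:
x_4 = (-8) / 8 = -1
x_3 = (-5/2 - (-5/2)*(-1)) / (-5/2) = 2
x_2 = (2 - (-1)*(2)) / -4 = -1
x_1 = (-1 - (6)*(-1) - (4)*(2) - (-3)*(-1)) / -2 = 3

(3, -1, 2, -1)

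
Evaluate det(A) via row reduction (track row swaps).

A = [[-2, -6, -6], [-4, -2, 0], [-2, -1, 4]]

Forward elimination:
R2 <- R2 - (2)*R1:  [  0  10  12 ]
R3 <- R3 - (1)*R1:  [  0   5  10 ]
R3 <- R3 - (1/2)*R2:  [ 0  0  4 ]
Upper-triangular form:
[ -2  -6  -6 ]
[  0  10  12 ]
[  0   0   4 ]
det(A) = (-1)^0 * (-2) * (10) * (4) = -80  (0 row swaps -> sign +1)

det(A) = -80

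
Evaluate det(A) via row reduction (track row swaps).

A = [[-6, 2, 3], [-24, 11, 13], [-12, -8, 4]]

Forward elimination:
R2 <- R2 - (4)*R1:  [ 0  3  1 ]
R3 <- R3 - (2)*R1:  [   0  -12   -2 ]
R3 <- R3 - (-4)*R2:  [ 0  0  2 ]
Upper-triangular form:
[ -6  2  3 ]
[  0  3  1 ]
[  0  0  2 ]
det(A) = (-1)^0 * (-6) * (3) * (2) = -36  (0 row swaps -> sign +1)

det(A) = -36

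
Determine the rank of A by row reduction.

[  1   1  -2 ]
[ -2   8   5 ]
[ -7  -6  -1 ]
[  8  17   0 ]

rank(A) = 3

Row reduction:
R2 <- R2 - (-2)*R1:  [  0  10   1 ]
R3 <- R3 - (-7)*R1:  [   0    1  -15 ]
R4 <- R4 - (8)*R1:  [  0   9  16 ]
R3 <- R3 - (1/10)*R2:  [       0        0  -151/10 ]
R4 <- R4 - (9/10)*R2:  [      0       0  151/10 ]
R4 <- R4 - (-1)*R3:  [ 0  0  0 ]
Row echelon form:
[ 1   1       -2 ]
[ 0  10        1 ]
[ 0   0  -151/10 ]
[ 0   0        0 ]
Nonzero rows / pivot columns: 3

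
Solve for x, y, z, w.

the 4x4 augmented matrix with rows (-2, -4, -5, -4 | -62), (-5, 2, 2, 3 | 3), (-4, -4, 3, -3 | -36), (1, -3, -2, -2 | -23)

(5, 4, 4, 4)

Forward elimination on [A|b]:
R2 <- R2 - (5/2)*R1:  [    0    12  29/2    13   158 ]
R3 <- R3 - (2)*R1:  [  0   4  13   5  88 ]
R4 <- R4 - (-1/2)*R1:  [    0    -5  -9/2    -4   -54 ]
R3 <- R3 - (1/3)*R2:  [     0      0   49/6    2/3  106/3 ]
R4 <- R4 - (-5/12)*R2:  [     0      0  37/24  17/12   71/6 ]
R4 <- R4 - (37/196)*R3:  [       0        0        0  253/196   253/49 ]
Row echelon form:
[ -2  -4    -5       -4  |     -62 ]
[  0  12  29/2       13  |     158 ]
[  0   0  49/6      2/3  |   106/3 ]
[  0   0     0  253/196  |  253/49 ]
Back-substitution:
w = (253/49) / (253/196) = 4
z = (106/3 - (2/3)*(4)) / (49/6) = 4
y = (158 - (29/2)*(4) - (13)*(4)) / 12 = 4
x = (-62 - (-4)*(4) - (-5)*(4) - (-4)*(4)) / -2 = 5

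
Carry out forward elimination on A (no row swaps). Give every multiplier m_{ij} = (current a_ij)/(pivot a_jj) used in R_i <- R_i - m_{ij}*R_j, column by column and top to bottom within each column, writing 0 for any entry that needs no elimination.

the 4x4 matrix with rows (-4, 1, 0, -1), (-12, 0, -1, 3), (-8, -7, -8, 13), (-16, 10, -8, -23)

multipliers: 3, 2, 4, 3, -2, 2

Forward elimination:
R2 <- R2 - (3)*R1:  [  0  -3  -1   6 ]
R3 <- R3 - (2)*R1:  [  0  -9  -8  15 ]
R4 <- R4 - (4)*R1:  [   0    6   -8  -19 ]
R3 <- R3 - (3)*R2:  [  0   0  -5  -3 ]
R4 <- R4 - (-2)*R2:  [   0    0  -10   -7 ]
R4 <- R4 - (2)*R3:  [  0   0   0  -1 ]
Multipliers (in order of application): m_{21} = 3, m_{31} = 2, m_{41} = 4, m_{32} = 3, m_{42} = -2, m_{43} = 2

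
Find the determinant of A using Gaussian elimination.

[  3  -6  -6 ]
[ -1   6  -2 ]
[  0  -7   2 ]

det(A) = -60

Forward elimination:
R2 <- R2 - (-1/3)*R1:  [  0   4  -4 ]
R3 <- R3 - (-7/4)*R2:  [  0   0  -5 ]
Upper-triangular form:
[ 3  -6  -6 ]
[ 0   4  -4 ]
[ 0   0  -5 ]
det(A) = (-1)^0 * (3) * (4) * (-5) = -60  (0 row swaps -> sign +1)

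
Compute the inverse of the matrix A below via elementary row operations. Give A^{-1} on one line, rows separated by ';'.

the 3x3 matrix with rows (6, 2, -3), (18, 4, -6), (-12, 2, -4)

inverse = [-1/3 1/6 0; 12 -5 -3/2; 7 -3 -1]

Gauss-Jordan on [A | I]:
R1 <- (1/6)*R1:  [    1   1/3  -1/2  |   1/6     0     0 ]
R2 <- R2 - (18)*R1:  [  0  -2   3  |  -3   1   0 ]
R3 <- R3 - (-12)*R1:  [   0    6  -10  |    2    0    1 ]
R2 <- (1/-2)*R2:  [    0     1  -3/2  |   3/2  -1/2     0 ]
R1 <- R1 - (1/3)*R2:  [    1     0     0  |  -1/3   1/6     0 ]
R3 <- R3 - (6)*R2:  [  0   0  -1  |  -7   3   1 ]
R3 <- (1/-1)*R3:  [  0   0   1  |   7  -3  -1 ]
R2 <- R2 - (-3/2)*R3:  [    0     1     0  |    12    -5  -3/2 ]
Right block of [I | A^{-1}] is the inverse:
[ -1/3  1/6     0 ]
[   12   -5  -3/2 ]
[    7   -3    -1 ]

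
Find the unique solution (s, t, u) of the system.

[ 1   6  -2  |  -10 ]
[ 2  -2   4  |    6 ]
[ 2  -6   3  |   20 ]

Forward elimination on [A|b]:
R2 <- R2 - (2)*R1:  [   0  -14    8   26 ]
R3 <- R3 - (2)*R1:  [   0  -18    7   40 ]
R3 <- R3 - (9/7)*R2:  [     0      0  -23/7   46/7 ]
Row echelon form:
[ 1    6     -2  |   -10 ]
[ 0  -14      8  |    26 ]
[ 0    0  -23/7  |  46/7 ]
Back-substitution:
u = (46/7) / (-23/7) = -2
t = (26 - (8)*(-2)) / -14 = -3
s = (-10 - (6)*(-3) - (-2)*(-2)) / 1 = 4

(4, -3, -2)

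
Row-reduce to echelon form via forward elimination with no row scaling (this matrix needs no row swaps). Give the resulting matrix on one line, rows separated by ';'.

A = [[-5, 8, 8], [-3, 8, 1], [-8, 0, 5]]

REF = [-5 8 8; 0 16/5 -19/5; 0 0 -23]

Forward elimination:
R2 <- R2 - (3/5)*R1:  [     0   16/5  -19/5 ]
R3 <- R3 - (8/5)*R1:  [     0  -64/5  -39/5 ]
R3 <- R3 - (-4)*R2:  [   0    0  -23 ]
Row echelon form:
[ -5     8      8 ]
[  0  16/5  -19/5 ]
[  0     0    -23 ]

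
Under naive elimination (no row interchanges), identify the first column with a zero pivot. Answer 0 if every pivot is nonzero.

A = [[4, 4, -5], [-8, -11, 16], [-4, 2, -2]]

first zero-pivot column = 0

Naive forward elimination:
R2 <- R2 - (-2)*R1:  [  0  -3   6 ]
R3 <- R3 - (-1)*R1:  [  0   6  -7 ]
R3 <- R3 - (-2)*R2:  [ 0  0  5 ]
All pivots nonzero; naive elimination completes without hitting a zero pivot.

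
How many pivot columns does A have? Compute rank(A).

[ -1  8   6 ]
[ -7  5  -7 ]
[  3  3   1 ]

Row reduction:
R2 <- R2 - (7)*R1:  [   0  -51  -49 ]
R3 <- R3 - (-3)*R1:  [  0  27  19 ]
R3 <- R3 - (-9/17)*R2:  [       0        0  -118/17 ]
Row echelon form:
[ -1    8        6 ]
[  0  -51      -49 ]
[  0    0  -118/17 ]
Nonzero rows / pivot columns: 3

rank(A) = 3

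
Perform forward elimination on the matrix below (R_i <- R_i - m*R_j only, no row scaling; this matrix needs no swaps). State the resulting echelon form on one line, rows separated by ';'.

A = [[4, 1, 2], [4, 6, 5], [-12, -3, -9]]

REF = [4 1 2; 0 5 3; 0 0 -3]

Forward elimination:
R2 <- R2 - (1)*R1:  [ 0  5  3 ]
R3 <- R3 - (-3)*R1:  [  0   0  -3 ]
Row echelon form:
[ 4  1   2 ]
[ 0  5   3 ]
[ 0  0  -3 ]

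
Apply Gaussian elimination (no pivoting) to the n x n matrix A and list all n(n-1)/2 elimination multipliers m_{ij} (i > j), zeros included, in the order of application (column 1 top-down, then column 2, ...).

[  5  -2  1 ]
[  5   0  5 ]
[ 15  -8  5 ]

multipliers: 1, 3, -1

Forward elimination:
R2 <- R2 - (1)*R1:  [ 0  2  4 ]
R3 <- R3 - (3)*R1:  [  0  -2   2 ]
R3 <- R3 - (-1)*R2:  [ 0  0  6 ]
Multipliers (in order of application): m_{21} = 1, m_{31} = 3, m_{32} = -1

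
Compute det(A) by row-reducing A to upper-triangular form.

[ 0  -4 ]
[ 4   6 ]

det(A) = 16

Forward elimination:
R1 <-> R2   (pivot in column 1 was zero)
[ 4   6 ]
[ 0  -4 ]
Upper-triangular form:
[ 4   6 ]
[ 0  -4 ]
det(A) = (-1)^1 * (4) * (-4) = 16  (1 row swap -> sign -1)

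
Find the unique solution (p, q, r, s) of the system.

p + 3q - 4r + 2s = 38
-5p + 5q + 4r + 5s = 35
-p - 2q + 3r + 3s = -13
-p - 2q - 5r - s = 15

(-3, 5, -5, 3)

Forward elimination on [A|b]:
R2 <- R2 - (-5)*R1:  [   0   20  -16   15  225 ]
R3 <- R3 - (-1)*R1:  [  0   1  -1   5  25 ]
R4 <- R4 - (-1)*R1:  [  0   1  -9   1  53 ]
R3 <- R3 - (1/20)*R2:  [    0     0  -1/5  17/4  55/4 ]
R4 <- R4 - (1/20)*R2:  [     0      0  -41/5    1/4  167/4 ]
R4 <- R4 - (41)*R3:  [    0     0     0  -174  -522 ]
Row echelon form:
[ 1   3    -4     2  |    38 ]
[ 0  20   -16    15  |   225 ]
[ 0   0  -1/5  17/4  |  55/4 ]
[ 0   0     0  -174  |  -522 ]
Back-substitution:
s = (-522) / -174 = 3
r = (55/4 - (17/4)*(3)) / (-1/5) = -5
q = (225 - (-16)*(-5) - (15)*(3)) / 20 = 5
p = (38 - (3)*(5) - (-4)*(-5) - (2)*(3)) / 1 = -3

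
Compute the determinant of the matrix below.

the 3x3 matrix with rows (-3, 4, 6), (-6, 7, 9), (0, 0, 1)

Forward elimination:
R2 <- R2 - (2)*R1:  [  0  -1  -3 ]
Upper-triangular form:
[ -3   4   6 ]
[  0  -1  -3 ]
[  0   0   1 ]
det(A) = (-1)^0 * (-3) * (-1) * (1) = 3  (0 row swaps -> sign +1)

det(A) = 3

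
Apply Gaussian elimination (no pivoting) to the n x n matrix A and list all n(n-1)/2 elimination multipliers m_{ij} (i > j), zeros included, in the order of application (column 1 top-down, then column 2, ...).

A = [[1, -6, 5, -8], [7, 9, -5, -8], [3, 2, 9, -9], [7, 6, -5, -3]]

Forward elimination:
R2 <- R2 - (7)*R1:  [   0   51  -40   48 ]
R3 <- R3 - (3)*R1:  [  0  20  -6  15 ]
R4 <- R4 - (7)*R1:  [   0   48  -40   53 ]
R3 <- R3 - (20/51)*R2:  [      0       0  494/51  -65/17 ]
R4 <- R4 - (16/17)*R2:  [      0       0  -40/17  133/17 ]
R4 <- R4 - (-60/247)*R3:  [      0       0       0  131/19 ]
Multipliers (in order of application): m_{21} = 7, m_{31} = 3, m_{41} = 7, m_{32} = 20/51, m_{42} = 16/17, m_{43} = -60/247

multipliers: 7, 3, 7, 20/51, 16/17, -60/247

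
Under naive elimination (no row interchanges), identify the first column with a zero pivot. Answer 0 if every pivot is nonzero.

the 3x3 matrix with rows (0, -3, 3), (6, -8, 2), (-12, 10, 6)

Naive forward elimination:
Pivot entry (1,1) is zero but row 2 has 6 in column 1 -> naive elimination stops; a row interchange (e.g. R1 <-> R2) would be required here.

first zero-pivot column = 1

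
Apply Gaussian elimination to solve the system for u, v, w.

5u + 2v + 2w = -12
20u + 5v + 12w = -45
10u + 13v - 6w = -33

(-2, -1, 0)

Forward elimination on [A|b]:
R2 <- R2 - (4)*R1:  [  0  -3   4   3 ]
R3 <- R3 - (2)*R1:  [   0    9  -10   -9 ]
R3 <- R3 - (-3)*R2:  [ 0  0  2  0 ]
Row echelon form:
[ 5   2  2  |  -12 ]
[ 0  -3  4  |    3 ]
[ 0   0  2  |    0 ]
Back-substitution:
w = (0) / 2 = 0
v = (3 - (4)*(0)) / -3 = -1
u = (-12 - (2)*(-1) - (2)*(0)) / 5 = -2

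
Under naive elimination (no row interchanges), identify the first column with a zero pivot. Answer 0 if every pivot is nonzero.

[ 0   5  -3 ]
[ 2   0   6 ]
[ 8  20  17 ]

first zero-pivot column = 1

Naive forward elimination:
Pivot entry (1,1) is zero but row 2 has 2 in column 1 -> naive elimination stops; a row interchange (e.g. R1 <-> R2) would be required here.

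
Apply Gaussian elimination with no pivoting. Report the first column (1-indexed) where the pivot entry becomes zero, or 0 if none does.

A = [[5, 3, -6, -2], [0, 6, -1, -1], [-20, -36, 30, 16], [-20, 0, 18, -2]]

Naive forward elimination:
R3 <- R3 - (-4)*R1:  [   0  -24    6    8 ]
R4 <- R4 - (-4)*R1:  [   0   12   -6  -10 ]
R3 <- R3 - (-4)*R2:  [ 0  0  2  4 ]
R4 <- R4 - (2)*R2:  [  0   0  -4  -8 ]
R4 <- R4 - (-2)*R3:  [ 0  0  0  0 ]
Matrix at this point:
[ 5  3  -6  -2 ]
[ 0  6  -1  -1 ]
[ 0  0   2   4 ]
[ 0  0   0   0 ]
Pivot entry (4,4) in the last row is zero and there are no rows below to swap with -> zero pivot in column 4 (A is singular).

first zero-pivot column = 4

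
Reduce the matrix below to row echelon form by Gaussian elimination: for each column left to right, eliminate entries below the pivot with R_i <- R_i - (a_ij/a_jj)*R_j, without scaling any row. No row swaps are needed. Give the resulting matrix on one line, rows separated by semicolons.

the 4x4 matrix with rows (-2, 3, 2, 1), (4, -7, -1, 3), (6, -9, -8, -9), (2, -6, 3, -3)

REF = [-2 3 2 1; 0 -1 3 5; 0 0 -2 -6; 0 0 0 -5]

Forward elimination:
R2 <- R2 - (-2)*R1:  [  0  -1   3   5 ]
R3 <- R3 - (-3)*R1:  [  0   0  -2  -6 ]
R4 <- R4 - (-1)*R1:  [  0  -3   5  -2 ]
R4 <- R4 - (3)*R2:  [   0    0   -4  -17 ]
R4 <- R4 - (2)*R3:  [  0   0   0  -5 ]
Row echelon form:
[ -2   3   2   1 ]
[  0  -1   3   5 ]
[  0   0  -2  -6 ]
[  0   0   0  -5 ]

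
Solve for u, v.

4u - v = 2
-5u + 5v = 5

(1, 2)

Forward elimination on [A|b]:
R2 <- R2 - (-5/4)*R1:  [    0  15/4  15/2 ]
Row echelon form:
[ 4    -1  |     2 ]
[ 0  15/4  |  15/2 ]
Back-substitution:
v = (15/2) / (15/4) = 2
u = (2 - (-1)*(2)) / 4 = 1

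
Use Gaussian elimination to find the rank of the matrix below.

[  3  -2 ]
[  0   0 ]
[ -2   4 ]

Row reduction:
R3 <- R3 - (-2/3)*R1:  [   0  8/3 ]
R2 <-> R3   (pivot in column 2 was zero)
[ 3   -2 ]
[ 0  8/3 ]
[ 0    0 ]
Row echelon form:
[ 3   -2 ]
[ 0  8/3 ]
[ 0    0 ]
Nonzero rows / pivot columns: 2

rank(A) = 2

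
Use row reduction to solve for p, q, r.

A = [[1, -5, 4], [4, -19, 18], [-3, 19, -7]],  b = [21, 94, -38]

Forward elimination on [A|b]:
R2 <- R2 - (4)*R1:  [  0   1   2  10 ]
R3 <- R3 - (-3)*R1:  [  0   4   5  25 ]
R3 <- R3 - (4)*R2:  [   0    0   -3  -15 ]
Row echelon form:
[ 1  -5   4  |   21 ]
[ 0   1   2  |   10 ]
[ 0   0  -3  |  -15 ]
Back-substitution:
r = (-15) / -3 = 5
q = (10 - (2)*(5)) / 1 = 0
p = (21 - (-5)*(0) - (4)*(5)) / 1 = 1

(1, 0, 5)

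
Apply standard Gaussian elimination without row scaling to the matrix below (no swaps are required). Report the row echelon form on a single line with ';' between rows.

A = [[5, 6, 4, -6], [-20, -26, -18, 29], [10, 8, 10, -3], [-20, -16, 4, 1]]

REF = [5 6 4 -6; 0 -2 -2 5; 0 0 6 -1; 0 0 0 -1]

Forward elimination:
R2 <- R2 - (-4)*R1:  [  0  -2  -2   5 ]
R3 <- R3 - (2)*R1:  [  0  -4   2   9 ]
R4 <- R4 - (-4)*R1:  [   0    8   20  -23 ]
R3 <- R3 - (2)*R2:  [  0   0   6  -1 ]
R4 <- R4 - (-4)*R2:  [  0   0  12  -3 ]
R4 <- R4 - (2)*R3:  [  0   0   0  -1 ]
Row echelon form:
[ 5   6   4  -6 ]
[ 0  -2  -2   5 ]
[ 0   0   6  -1 ]
[ 0   0   0  -1 ]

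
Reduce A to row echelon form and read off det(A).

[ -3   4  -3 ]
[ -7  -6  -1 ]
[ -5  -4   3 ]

det(A) = 176

Forward elimination:
R2 <- R2 - (7/3)*R1:  [     0  -46/3      6 ]
R3 <- R3 - (5/3)*R1:  [     0  -32/3      8 ]
R3 <- R3 - (16/23)*R2:  [     0      0  88/23 ]
Upper-triangular form:
[ -3      4     -3 ]
[  0  -46/3      6 ]
[  0      0  88/23 ]
det(A) = (-1)^0 * (-3) * (-46/3) * (88/23) = 176  (0 row swaps -> sign +1)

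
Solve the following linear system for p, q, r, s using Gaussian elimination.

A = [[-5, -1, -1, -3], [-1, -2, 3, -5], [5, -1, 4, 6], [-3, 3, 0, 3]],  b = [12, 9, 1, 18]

(-4, 1, 4, 1)

Forward elimination on [A|b]:
R2 <- R2 - (1/5)*R1:  [     0   -9/5   16/5  -22/5   33/5 ]
R3 <- R3 - (-1)*R1:  [  0  -2   3   3  13 ]
R4 <- R4 - (3/5)*R1:  [    0  18/5   3/5  24/5  54/5 ]
R3 <- R3 - (10/9)*R2:  [    0     0  -5/9  71/9  17/3 ]
R4 <- R4 - (-2)*R2:  [  0   0   7  -4  24 ]
R4 <- R4 - (-63/5)*R3:  [     0      0      0  477/5  477/5 ]
Row echelon form:
[ -5    -1    -1     -3  |     12 ]
[  0  -9/5  16/5  -22/5  |   33/5 ]
[  0     0  -5/9   71/9  |   17/3 ]
[  0     0     0  477/5  |  477/5 ]
Back-substitution:
s = (477/5) / (477/5) = 1
r = (17/3 - (71/9)*(1)) / (-5/9) = 4
q = (33/5 - (16/5)*(4) - (-22/5)*(1)) / (-9/5) = 1
p = (12 - (-1)*(1) - (-1)*(4) - (-3)*(1)) / -5 = -4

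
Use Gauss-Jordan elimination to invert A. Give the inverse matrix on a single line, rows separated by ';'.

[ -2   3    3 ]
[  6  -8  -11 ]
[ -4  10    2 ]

inverse = [-47/4 -3 9/8; -4 -1 1/2; -7/2 -1 1/4]

Gauss-Jordan on [A | I]:
R1 <- (1/-2)*R1:  [    1  -3/2  -3/2  |  -1/2     0     0 ]
R2 <- R2 - (6)*R1:  [  0   1  -2  |   3   1   0 ]
R3 <- R3 - (-4)*R1:  [  0   4  -4  |  -2   0   1 ]
R1 <- R1 - (-3/2)*R2:  [    1     0  -9/2  |     4   3/2     0 ]
R3 <- R3 - (4)*R2:  [   0    0    4  |  -14   -4    1 ]
R3 <- (1/4)*R3:  [    0     0     1  |  -7/2    -1   1/4 ]
R1 <- R1 - (-9/2)*R3:  [     1      0      0  |  -47/4     -3    9/8 ]
R2 <- R2 - (-2)*R3:  [   0    1    0  |   -4   -1  1/2 ]
Right block of [I | A^{-1}] is the inverse:
[ -47/4  -3  9/8 ]
[    -4  -1  1/2 ]
[  -7/2  -1  1/4 ]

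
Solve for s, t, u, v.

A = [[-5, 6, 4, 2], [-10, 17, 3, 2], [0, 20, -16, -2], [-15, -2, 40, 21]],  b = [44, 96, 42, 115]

(-4, 3, 1, 1)

Forward elimination on [A|b]:
R2 <- R2 - (2)*R1:  [  0   5  -5  -2   8 ]
R4 <- R4 - (3)*R1:  [   0  -20   28   15  -17 ]
R3 <- R3 - (4)*R2:  [  0   0   4   6  10 ]
R4 <- R4 - (-4)*R2:  [  0   0   8   7  15 ]
R4 <- R4 - (2)*R3:  [  0   0   0  -5  -5 ]
Row echelon form:
[ -5  6   4   2  |  44 ]
[  0  5  -5  -2  |   8 ]
[  0  0   4   6  |  10 ]
[  0  0   0  -5  |  -5 ]
Back-substitution:
v = (-5) / -5 = 1
u = (10 - (6)*(1)) / 4 = 1
t = (8 - (-5)*(1) - (-2)*(1)) / 5 = 3
s = (44 - (6)*(3) - (4)*(1) - (2)*(1)) / -5 = -4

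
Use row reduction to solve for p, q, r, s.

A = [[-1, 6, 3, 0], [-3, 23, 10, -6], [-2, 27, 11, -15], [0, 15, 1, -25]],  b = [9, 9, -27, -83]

(0, 3, -3, 5)

Forward elimination on [A|b]:
R2 <- R2 - (3)*R1:  [   0    5    1   -6  -18 ]
R3 <- R3 - (2)*R1:  [   0   15    5  -15  -45 ]
R3 <- R3 - (3)*R2:  [ 0  0  2  3  9 ]
R4 <- R4 - (3)*R2:  [   0    0   -2   -7  -29 ]
R4 <- R4 - (-1)*R3:  [   0    0    0   -4  -20 ]
Row echelon form:
[ -1  6  3   0  |    9 ]
[  0  5  1  -6  |  -18 ]
[  0  0  2   3  |    9 ]
[  0  0  0  -4  |  -20 ]
Back-substitution:
s = (-20) / -4 = 5
r = (9 - (3)*(5)) / 2 = -3
q = (-18 - (1)*(-3) - (-6)*(5)) / 5 = 3
p = (9 - (6)*(3) - (3)*(-3)) / -1 = 0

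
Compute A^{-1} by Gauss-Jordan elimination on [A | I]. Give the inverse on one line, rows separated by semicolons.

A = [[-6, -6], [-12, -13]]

inverse = [-13/6 1; 2 -1]

Gauss-Jordan on [A | I]:
R1 <- (1/-6)*R1:  [    1     1  |  -1/6     0 ]
R2 <- R2 - (-12)*R1:  [  0  -1  |  -2   1 ]
R2 <- (1/-1)*R2:  [  0   1  |   2  -1 ]
R1 <- R1 - (1)*R2:  [     1      0  |  -13/6      1 ]
Right block of [I | A^{-1}] is the inverse:
[ -13/6   1 ]
[     2  -1 ]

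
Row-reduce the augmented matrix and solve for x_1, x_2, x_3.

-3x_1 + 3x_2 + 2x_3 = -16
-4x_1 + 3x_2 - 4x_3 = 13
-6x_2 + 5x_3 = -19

Forward elimination on [A|b]:
R2 <- R2 - (4/3)*R1:  [     0     -1  -20/3  103/3 ]
R3 <- R3 - (6)*R2:  [    0     0    45  -225 ]
Row echelon form:
[ -3   3      2  |    -16 ]
[  0  -1  -20/3  |  103/3 ]
[  0   0     45  |   -225 ]
Back-substitution:
x_3 = (-225) / 45 = -5
x_2 = (103/3 - (-20/3)*(-5)) / -1 = -1
x_1 = (-16 - (3)*(-1) - (2)*(-5)) / -3 = 1

(1, -1, -5)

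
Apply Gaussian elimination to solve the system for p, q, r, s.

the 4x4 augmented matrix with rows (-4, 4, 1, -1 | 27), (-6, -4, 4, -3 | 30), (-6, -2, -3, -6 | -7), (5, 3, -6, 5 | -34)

Forward elimination on [A|b]:
R2 <- R2 - (3/2)*R1:  [     0    -10    5/2   -3/2  -21/2 ]
R3 <- R3 - (3/2)*R1:  [     0     -8   -9/2   -9/2  -95/2 ]
R4 <- R4 - (-5/4)*R1:  [     0      8  -19/4   15/4   -1/4 ]
R3 <- R3 - (4/5)*R2:  [       0        0    -13/2   -33/10  -391/10 ]
R4 <- R4 - (-4/5)*R2:  [       0        0    -11/4    51/20  -173/20 ]
R4 <- R4 - (11/26)*R3:  [       0        0        0  513/130   513/65 ]
Row echelon form:
[ -4    4      1       -1  |       27 ]
[  0  -10    5/2     -3/2  |    -21/2 ]
[  0    0  -13/2   -33/10  |  -391/10 ]
[  0    0      0  513/130  |   513/65 ]
Back-substitution:
s = (513/65) / (513/130) = 2
r = (-391/10 - (-33/10)*(2)) / (-13/2) = 5
q = (-21/2 - (5/2)*(5) - (-3/2)*(2)) / -10 = 2
p = (27 - (4)*(2) - (1)*(5) - (-1)*(2)) / -4 = -4

(-4, 2, 5, 2)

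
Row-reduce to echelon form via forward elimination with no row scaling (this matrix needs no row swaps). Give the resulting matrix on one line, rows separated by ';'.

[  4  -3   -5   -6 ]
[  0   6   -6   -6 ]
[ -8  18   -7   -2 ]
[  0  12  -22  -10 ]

Forward elimination:
R3 <- R3 - (-2)*R1:  [   0   12  -17  -14 ]
R3 <- R3 - (2)*R2:  [  0   0  -5  -2 ]
R4 <- R4 - (2)*R2:  [   0    0  -10    2 ]
R4 <- R4 - (2)*R3:  [ 0  0  0  6 ]
Row echelon form:
[ 4  -3  -5  -6 ]
[ 0   6  -6  -6 ]
[ 0   0  -5  -2 ]
[ 0   0   0   6 ]

REF = [4 -3 -5 -6; 0 6 -6 -6; 0 0 -5 -2; 0 0 0 6]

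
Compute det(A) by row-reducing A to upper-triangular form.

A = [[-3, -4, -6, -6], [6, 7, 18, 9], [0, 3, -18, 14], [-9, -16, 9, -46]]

Forward elimination:
R2 <- R2 - (-2)*R1:  [  0  -1   6  -3 ]
R4 <- R4 - (3)*R1:  [   0   -4   27  -28 ]
R3 <- R3 - (-3)*R2:  [ 0  0  0  5 ]
R4 <- R4 - (4)*R2:  [   0    0    3  -16 ]
R3 <-> R4   (pivot in column 3 was zero)
[ -3  -4  -6   -6 ]
[  0  -1   6   -3 ]
[  0   0   3  -16 ]
[  0   0   0    5 ]
Upper-triangular form:
[ -3  -4  -6   -6 ]
[  0  -1   6   -3 ]
[  0   0   3  -16 ]
[  0   0   0    5 ]
det(A) = (-1)^1 * (-3) * (-1) * (3) * (5) = -45  (1 row swap -> sign -1)

det(A) = -45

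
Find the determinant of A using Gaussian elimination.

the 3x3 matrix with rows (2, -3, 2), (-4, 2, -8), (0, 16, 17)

Forward elimination:
R2 <- R2 - (-2)*R1:  [  0  -4  -4 ]
R3 <- R3 - (-4)*R2:  [ 0  0  1 ]
Upper-triangular form:
[ 2  -3   2 ]
[ 0  -4  -4 ]
[ 0   0   1 ]
det(A) = (-1)^0 * (2) * (-4) * (1) = -8  (0 row swaps -> sign +1)

det(A) = -8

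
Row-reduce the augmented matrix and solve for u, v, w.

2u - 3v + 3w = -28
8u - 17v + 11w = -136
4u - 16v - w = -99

Forward elimination on [A|b]:
R2 <- R2 - (4)*R1:  [   0   -5   -1  -24 ]
R3 <- R3 - (2)*R1:  [   0  -10   -7  -43 ]
R3 <- R3 - (2)*R2:  [  0   0  -5   5 ]
Row echelon form:
[ 2  -3   3  |  -28 ]
[ 0  -5  -1  |  -24 ]
[ 0   0  -5  |    5 ]
Back-substitution:
w = (5) / -5 = -1
v = (-24 - (-1)*(-1)) / -5 = 5
u = (-28 - (-3)*(5) - (3)*(-1)) / 2 = -5

(-5, 5, -1)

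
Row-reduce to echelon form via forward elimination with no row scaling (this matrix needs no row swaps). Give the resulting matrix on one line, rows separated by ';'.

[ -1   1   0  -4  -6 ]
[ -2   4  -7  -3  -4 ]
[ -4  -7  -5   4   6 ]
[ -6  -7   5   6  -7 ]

REF = [-1 1 0 -4 -6; 0 2 -7 5 8; 0 0 -87/2 95/2 74; 0 0 0 530/29 351/29]

Forward elimination:
R2 <- R2 - (2)*R1:  [  0   2  -7   5   8 ]
R3 <- R3 - (4)*R1:  [   0  -11   -5   20   30 ]
R4 <- R4 - (6)*R1:  [   0  -13    5   30   29 ]
R3 <- R3 - (-11/2)*R2:  [     0      0  -87/2   95/2     74 ]
R4 <- R4 - (-13/2)*R2:  [     0      0  -81/2  125/2     81 ]
R4 <- R4 - (27/29)*R3:  [      0       0       0  530/29  351/29 ]
Row echelon form:
[ -1  1      0      -4      -6 ]
[  0  2     -7       5       8 ]
[  0  0  -87/2    95/2      74 ]
[  0  0      0  530/29  351/29 ]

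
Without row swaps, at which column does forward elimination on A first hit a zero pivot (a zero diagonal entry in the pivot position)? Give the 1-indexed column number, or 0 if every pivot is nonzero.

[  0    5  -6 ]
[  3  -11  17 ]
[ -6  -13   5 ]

Naive forward elimination:
Pivot entry (1,1) is zero but row 2 has 3 in column 1 -> naive elimination stops; a row interchange (e.g. R1 <-> R2) would be required here.

first zero-pivot column = 1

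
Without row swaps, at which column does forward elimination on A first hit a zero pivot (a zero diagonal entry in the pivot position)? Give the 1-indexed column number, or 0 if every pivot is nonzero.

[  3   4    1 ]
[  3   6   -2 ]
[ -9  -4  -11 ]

Naive forward elimination:
R2 <- R2 - (1)*R1:  [  0   2  -3 ]
R3 <- R3 - (-3)*R1:  [  0   8  -8 ]
R3 <- R3 - (4)*R2:  [ 0  0  4 ]
All pivots nonzero; naive elimination completes without hitting a zero pivot.

first zero-pivot column = 0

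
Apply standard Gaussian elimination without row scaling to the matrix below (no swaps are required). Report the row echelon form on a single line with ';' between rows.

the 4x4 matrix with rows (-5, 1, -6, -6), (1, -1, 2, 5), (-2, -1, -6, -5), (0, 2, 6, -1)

REF = [-5 1 -6 -6; 0 -4/5 4/5 19/5; 0 0 -5 -37/4; 0 0 0 -63/10]

Forward elimination:
R2 <- R2 - (-1/5)*R1:  [    0  -4/5   4/5  19/5 ]
R3 <- R3 - (2/5)*R1:  [     0   -7/5  -18/5  -13/5 ]
R3 <- R3 - (7/4)*R2:  [     0      0     -5  -37/4 ]
R4 <- R4 - (-5/2)*R2:  [    0     0     8  17/2 ]
R4 <- R4 - (-8/5)*R3:  [      0       0       0  -63/10 ]
Row echelon form:
[ -5     1   -6      -6 ]
[  0  -4/5  4/5    19/5 ]
[  0     0   -5   -37/4 ]
[  0     0    0  -63/10 ]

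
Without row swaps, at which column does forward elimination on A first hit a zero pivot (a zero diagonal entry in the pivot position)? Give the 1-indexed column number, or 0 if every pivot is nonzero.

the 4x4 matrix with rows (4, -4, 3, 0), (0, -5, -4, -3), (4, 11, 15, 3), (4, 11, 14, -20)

Naive forward elimination:
R3 <- R3 - (1)*R1:  [  0  15  12   3 ]
R4 <- R4 - (1)*R1:  [   0   15   11  -20 ]
R3 <- R3 - (-3)*R2:  [  0   0   0  -6 ]
R4 <- R4 - (-3)*R2:  [   0    0   -1  -29 ]
Matrix at this point:
[ 4  -4   3    0 ]
[ 0  -5  -4   -3 ]
[ 0   0   0   -6 ]
[ 0   0  -1  -29 ]
Pivot entry (3,3) is zero but row 4 has -1 in column 3 -> naive elimination stops; a row interchange (e.g. R3 <-> R4) would be required here.

first zero-pivot column = 3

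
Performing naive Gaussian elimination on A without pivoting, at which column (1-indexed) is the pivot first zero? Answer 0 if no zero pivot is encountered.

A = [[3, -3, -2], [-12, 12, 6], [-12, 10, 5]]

first zero-pivot column = 2

Naive forward elimination:
R2 <- R2 - (-4)*R1:  [  0   0  -2 ]
R3 <- R3 - (-4)*R1:  [  0  -2  -3 ]
Matrix at this point:
[ 3  -3  -2 ]
[ 0   0  -2 ]
[ 0  -2  -3 ]
Pivot entry (2,2) is zero but row 3 has -2 in column 2 -> naive elimination stops; a row interchange (e.g. R2 <-> R3) would be required here.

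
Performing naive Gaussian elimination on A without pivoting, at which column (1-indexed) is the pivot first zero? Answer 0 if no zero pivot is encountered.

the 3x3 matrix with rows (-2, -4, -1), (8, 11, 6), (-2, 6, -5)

first zero-pivot column = 3

Naive forward elimination:
R2 <- R2 - (-4)*R1:  [  0  -5   2 ]
R3 <- R3 - (1)*R1:  [  0  10  -4 ]
R3 <- R3 - (-2)*R2:  [ 0  0  0 ]
Matrix at this point:
[ -2  -4  -1 ]
[  0  -5   2 ]
[  0   0   0 ]
Pivot entry (3,3) in the last row is zero and there are no rows below to swap with -> zero pivot in column 3 (A is singular).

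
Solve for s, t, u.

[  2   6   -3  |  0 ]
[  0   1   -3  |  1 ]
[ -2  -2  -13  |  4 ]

(-3, 1, 0)

Forward elimination on [A|b]:
R3 <- R3 - (-1)*R1:  [   0    4  -16    4 ]
R3 <- R3 - (4)*R2:  [  0   0  -4   0 ]
Row echelon form:
[ 2  6  -3  |  0 ]
[ 0  1  -3  |  1 ]
[ 0  0  -4  |  0 ]
Back-substitution:
u = (0) / -4 = 0
t = (1 - (-3)*(0)) / 1 = 1
s = (0 - (6)*(1) - (-3)*(0)) / 2 = -3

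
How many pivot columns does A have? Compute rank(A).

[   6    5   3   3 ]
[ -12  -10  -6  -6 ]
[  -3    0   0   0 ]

rank(A) = 2

Row reduction:
R2 <- R2 - (-2)*R1:  [ 0  0  0  0 ]
R3 <- R3 - (-1/2)*R1:  [   0  5/2  3/2  3/2 ]
R2 <-> R3   (pivot in column 2 was zero)
[ 6    5    3    3 ]
[ 0  5/2  3/2  3/2 ]
[ 0    0    0    0 ]
Row echelon form:
[ 6    5    3    3 ]
[ 0  5/2  3/2  3/2 ]
[ 0    0    0    0 ]
Nonzero rows / pivot columns: 2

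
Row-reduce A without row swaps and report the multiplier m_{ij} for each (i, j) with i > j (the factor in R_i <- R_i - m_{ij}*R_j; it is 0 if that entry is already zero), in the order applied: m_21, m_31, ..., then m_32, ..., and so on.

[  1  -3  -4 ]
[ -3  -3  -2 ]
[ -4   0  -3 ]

Forward elimination:
R2 <- R2 - (-3)*R1:  [   0  -12  -14 ]
R3 <- R3 - (-4)*R1:  [   0  -12  -19 ]
R3 <- R3 - (1)*R2:  [  0   0  -5 ]
Multipliers (in order of application): m_{21} = -3, m_{31} = -4, m_{32} = 1

multipliers: -3, -4, 1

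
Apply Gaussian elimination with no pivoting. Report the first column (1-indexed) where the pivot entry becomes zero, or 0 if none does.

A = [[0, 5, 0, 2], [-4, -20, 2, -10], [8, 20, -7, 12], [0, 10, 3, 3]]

Naive forward elimination:
Pivot entry (1,1) is zero but row 2 has -4 in column 1 -> naive elimination stops; a row interchange (e.g. R1 <-> R2) would be required here.

first zero-pivot column = 1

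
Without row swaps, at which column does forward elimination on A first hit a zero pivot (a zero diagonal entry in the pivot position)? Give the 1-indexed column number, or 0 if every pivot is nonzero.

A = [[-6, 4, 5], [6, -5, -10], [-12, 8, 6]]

Naive forward elimination:
R2 <- R2 - (-1)*R1:  [  0  -1  -5 ]
R3 <- R3 - (2)*R1:  [  0   0  -4 ]
All pivots nonzero; naive elimination completes without hitting a zero pivot.

first zero-pivot column = 0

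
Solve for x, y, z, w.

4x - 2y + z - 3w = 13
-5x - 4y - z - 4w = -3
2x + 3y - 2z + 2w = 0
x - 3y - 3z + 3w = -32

Forward elimination on [A|b]:
R2 <- R2 - (-5/4)*R1:  [     0  -13/2    1/4  -31/4   53/4 ]
R3 <- R3 - (1/2)*R1:  [     0      4   -5/2    7/2  -13/2 ]
R4 <- R4 - (1/4)*R1:  [      0    -5/2   -13/4    15/4  -141/4 ]
R3 <- R3 - (-8/13)*R2:  [      0       0  -61/26  -33/26   43/26 ]
R4 <- R4 - (5/13)*R2:  [        0         0    -87/26    175/26  -1049/26 ]
R4 <- R4 - (87/61)*R3:  [        0         0         0    521/61  -2605/61 ]
Row echelon form:
[ 4     -2       1      -3  |        13 ]
[ 0  -13/2     1/4   -31/4  |      53/4 ]
[ 0      0  -61/26  -33/26  |     43/26 ]
[ 0      0       0  521/61  |  -2605/61 ]
Back-substitution:
w = (-2605/61) / (521/61) = -5
z = (43/26 - (-33/26)*(-5)) / (-61/26) = 2
y = (53/4 - (1/4)*(2) - (-31/4)*(-5)) / (-13/2) = 4
x = (13 - (-2)*(4) - (1)*(2) - (-3)*(-5)) / 4 = 1

(1, 4, 2, -5)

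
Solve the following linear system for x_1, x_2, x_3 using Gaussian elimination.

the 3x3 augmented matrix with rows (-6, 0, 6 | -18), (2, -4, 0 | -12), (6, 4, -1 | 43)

(4, 5, 1)

Forward elimination on [A|b]:
R2 <- R2 - (-1/3)*R1:  [   0   -4    2  -18 ]
R3 <- R3 - (-1)*R1:  [  0   4   5  25 ]
R3 <- R3 - (-1)*R2:  [ 0  0  7  7 ]
Row echelon form:
[ -6   0  6  |  -18 ]
[  0  -4  2  |  -18 ]
[  0   0  7  |    7 ]
Back-substitution:
x_3 = (7) / 7 = 1
x_2 = (-18 - (2)*(1)) / -4 = 5
x_1 = (-18 - (6)*(1)) / -6 = 4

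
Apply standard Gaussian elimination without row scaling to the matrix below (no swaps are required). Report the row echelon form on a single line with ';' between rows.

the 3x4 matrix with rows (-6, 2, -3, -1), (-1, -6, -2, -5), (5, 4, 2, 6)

REF = [-6 2 -3 -1; 0 -19/3 -3/2 -29/6; 0 0 -35/19 16/19]

Forward elimination:
R2 <- R2 - (1/6)*R1:  [     0  -19/3   -3/2  -29/6 ]
R3 <- R3 - (-5/6)*R1:  [    0  17/3  -1/2  31/6 ]
R3 <- R3 - (-17/19)*R2:  [      0       0  -35/19   16/19 ]
Row echelon form:
[ -6      2      -3     -1 ]
[  0  -19/3    -3/2  -29/6 ]
[  0      0  -35/19  16/19 ]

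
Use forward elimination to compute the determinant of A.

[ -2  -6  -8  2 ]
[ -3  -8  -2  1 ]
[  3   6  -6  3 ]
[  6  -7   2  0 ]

det(A) = 1056

Forward elimination:
R2 <- R2 - (3/2)*R1:  [  0   1  10  -2 ]
R3 <- R3 - (-3/2)*R1:  [   0   -3  -18    6 ]
R4 <- R4 - (-3)*R1:  [   0  -25  -22    6 ]
R3 <- R3 - (-3)*R2:  [  0   0  12   0 ]
R4 <- R4 - (-25)*R2:  [   0    0  228  -44 ]
R4 <- R4 - (19)*R3:  [   0    0    0  -44 ]
Upper-triangular form:
[ -2  -6  -8    2 ]
[  0   1  10   -2 ]
[  0   0  12    0 ]
[  0   0   0  -44 ]
det(A) = (-1)^0 * (-2) * (1) * (12) * (-44) = 1056  (0 row swaps -> sign +1)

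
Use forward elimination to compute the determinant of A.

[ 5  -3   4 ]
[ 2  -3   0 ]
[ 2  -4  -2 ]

Forward elimination:
R2 <- R2 - (2/5)*R1:  [    0  -9/5  -8/5 ]
R3 <- R3 - (2/5)*R1:  [     0  -14/5  -18/5 ]
R3 <- R3 - (14/9)*R2:  [     0      0  -10/9 ]
Upper-triangular form:
[ 5    -3      4 ]
[ 0  -9/5   -8/5 ]
[ 0     0  -10/9 ]
det(A) = (-1)^0 * (5) * (-9/5) * (-10/9) = 10  (0 row swaps -> sign +1)

det(A) = 10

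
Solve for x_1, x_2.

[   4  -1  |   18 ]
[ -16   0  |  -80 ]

(5, 2)

Forward elimination on [A|b]:
R2 <- R2 - (-4)*R1:  [  0  -4  -8 ]
Row echelon form:
[ 4  -1  |  18 ]
[ 0  -4  |  -8 ]
Back-substitution:
x_2 = (-8) / -4 = 2
x_1 = (18 - (-1)*(2)) / 4 = 5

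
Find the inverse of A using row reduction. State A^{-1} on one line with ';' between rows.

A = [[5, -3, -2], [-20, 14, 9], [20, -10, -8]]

Gauss-Jordan on [A | I]:
R1 <- (1/5)*R1:  [    1  -3/5  -2/5  |   1/5     0     0 ]
R2 <- R2 - (-20)*R1:  [ 0  2  1  |  4  1  0 ]
R3 <- R3 - (20)*R1:  [  0   2   0  |  -4   0   1 ]
R2 <- (1/2)*R2:  [   0    1  1/2  |    2  1/2    0 ]
R1 <- R1 - (-3/5)*R2:  [     1      0  -1/10  |    7/5   3/10      0 ]
R3 <- R3 - (2)*R2:  [  0   0  -1  |  -8  -1   1 ]
R3 <- (1/-1)*R3:  [  0   0   1  |   8   1  -1 ]
R1 <- R1 - (-1/10)*R3:  [     1      0      0  |   11/5    2/5  -1/10 ]
R2 <- R2 - (1/2)*R3:  [   0    1    0  |   -2    0  1/2 ]
Right block of [I | A^{-1}] is the inverse:
[ 11/5  2/5  -1/10 ]
[   -2    0    1/2 ]
[    8    1     -1 ]

inverse = [11/5 2/5 -1/10; -2 0 1/2; 8 1 -1]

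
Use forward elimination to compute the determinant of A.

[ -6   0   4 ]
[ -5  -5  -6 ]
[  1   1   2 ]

det(A) = 24

Forward elimination:
R2 <- R2 - (5/6)*R1:  [     0     -5  -28/3 ]
R3 <- R3 - (-1/6)*R1:  [   0    1  8/3 ]
R3 <- R3 - (-1/5)*R2:  [   0    0  4/5 ]
Upper-triangular form:
[ -6   0      4 ]
[  0  -5  -28/3 ]
[  0   0    4/5 ]
det(A) = (-1)^0 * (-6) * (-5) * (4/5) = 24  (0 row swaps -> sign +1)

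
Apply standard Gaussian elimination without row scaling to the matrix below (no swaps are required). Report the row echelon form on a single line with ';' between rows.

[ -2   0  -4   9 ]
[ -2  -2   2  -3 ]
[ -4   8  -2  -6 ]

Forward elimination:
R2 <- R2 - (1)*R1:  [   0   -2    6  -12 ]
R3 <- R3 - (2)*R1:  [   0    8    6  -24 ]
R3 <- R3 - (-4)*R2:  [   0    0   30  -72 ]
Row echelon form:
[ -2   0  -4    9 ]
[  0  -2   6  -12 ]
[  0   0  30  -72 ]

REF = [-2 0 -4 9; 0 -2 6 -12; 0 0 30 -72]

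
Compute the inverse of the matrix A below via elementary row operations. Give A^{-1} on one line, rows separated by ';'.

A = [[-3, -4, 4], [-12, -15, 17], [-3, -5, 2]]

inverse = [55/3 -4 -8/3; -9 2 1; 5 -1 -1]

Gauss-Jordan on [A | I]:
R1 <- (1/-3)*R1:  [    1   4/3  -4/3  |  -1/3     0     0 ]
R2 <- R2 - (-12)*R1:  [  0   1   1  |  -4   1   0 ]
R3 <- R3 - (-3)*R1:  [  0  -1  -2  |  -1   0   1 ]
R1 <- R1 - (4/3)*R2:  [    1     0  -8/3  |     5  -4/3     0 ]
R3 <- R3 - (-1)*R2:  [  0   0  -1  |  -5   1   1 ]
R3 <- (1/-1)*R3:  [  0   0   1  |   5  -1  -1 ]
R1 <- R1 - (-8/3)*R3:  [    1     0     0  |  55/3    -4  -8/3 ]
R2 <- R2 - (1)*R3:  [  0   1   0  |  -9   2   1 ]
Right block of [I | A^{-1}] is the inverse:
[ 55/3  -4  -8/3 ]
[   -9   2     1 ]
[    5  -1    -1 ]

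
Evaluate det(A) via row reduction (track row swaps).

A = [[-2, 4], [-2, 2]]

Forward elimination:
R2 <- R2 - (1)*R1:  [  0  -2 ]
Upper-triangular form:
[ -2   4 ]
[  0  -2 ]
det(A) = (-1)^0 * (-2) * (-2) = 4  (0 row swaps -> sign +1)

det(A) = 4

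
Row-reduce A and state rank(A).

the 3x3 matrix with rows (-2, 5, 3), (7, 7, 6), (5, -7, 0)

rank(A) = 3

Row reduction:
R2 <- R2 - (-7/2)*R1:  [    0  49/2  33/2 ]
R3 <- R3 - (-5/2)*R1:  [    0  11/2  15/2 ]
R3 <- R3 - (11/49)*R2:  [      0       0  186/49 ]
Row echelon form:
[ -2     5       3 ]
[  0  49/2    33/2 ]
[  0     0  186/49 ]
Nonzero rows / pivot columns: 3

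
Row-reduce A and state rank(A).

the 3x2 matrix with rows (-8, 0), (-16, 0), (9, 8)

rank(A) = 2

Row reduction:
R2 <- R2 - (2)*R1:  [ 0  0 ]
R3 <- R3 - (-9/8)*R1:  [ 0  8 ]
R2 <-> R3   (pivot in column 2 was zero)
[ -8  0 ]
[  0  8 ]
[  0  0 ]
Row echelon form:
[ -8  0 ]
[  0  8 ]
[  0  0 ]
Nonzero rows / pivot columns: 2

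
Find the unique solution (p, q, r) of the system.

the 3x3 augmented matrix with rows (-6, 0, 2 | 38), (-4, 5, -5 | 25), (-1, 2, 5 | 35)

Forward elimination on [A|b]:
R2 <- R2 - (2/3)*R1:  [     0      5  -19/3   -1/3 ]
R3 <- R3 - (1/6)*R1:  [    0     2  14/3  86/3 ]
R3 <- R3 - (2/5)*R2:  [     0      0   36/5  144/5 ]
Row echelon form:
[ -6  0      2  |     38 ]
[  0  5  -19/3  |   -1/3 ]
[  0  0   36/5  |  144/5 ]
Back-substitution:
r = (144/5) / (36/5) = 4
q = (-1/3 - (-19/3)*(4)) / 5 = 5
p = (38 - (2)*(4)) / -6 = -5

(-5, 5, 4)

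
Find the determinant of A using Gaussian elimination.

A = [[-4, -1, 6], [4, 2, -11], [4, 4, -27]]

Forward elimination:
R2 <- R2 - (-1)*R1:  [  0   1  -5 ]
R3 <- R3 - (-1)*R1:  [   0    3  -21 ]
R3 <- R3 - (3)*R2:  [  0   0  -6 ]
Upper-triangular form:
[ -4  -1   6 ]
[  0   1  -5 ]
[  0   0  -6 ]
det(A) = (-1)^0 * (-4) * (1) * (-6) = 24  (0 row swaps -> sign +1)

det(A) = 24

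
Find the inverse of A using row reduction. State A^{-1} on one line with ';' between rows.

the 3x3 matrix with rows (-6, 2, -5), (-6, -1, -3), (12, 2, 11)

inverse = [-1/18 -16/45 -11/90; 1/3 -1/15 2/15; 0 2/5 1/5]

Gauss-Jordan on [A | I]:
R1 <- (1/-6)*R1:  [    1  -1/3   5/6  |  -1/6     0     0 ]
R2 <- R2 - (-6)*R1:  [  0  -3   2  |  -1   1   0 ]
R3 <- R3 - (12)*R1:  [ 0  6  1  |  2  0  1 ]
R2 <- (1/-3)*R2:  [    0     1  -2/3  |   1/3  -1/3     0 ]
R1 <- R1 - (-1/3)*R2:  [     1      0  11/18  |  -1/18   -1/9      0 ]
R3 <- R3 - (6)*R2:  [ 0  0  5  |  0  2  1 ]
R3 <- (1/5)*R3:  [   0    0    1  |    0  2/5  1/5 ]
R1 <- R1 - (11/18)*R3:  [      1       0       0  |   -1/18  -16/45  -11/90 ]
R2 <- R2 - (-2/3)*R3:  [     0      1      0  |    1/3  -1/15   2/15 ]
Right block of [I | A^{-1}] is the inverse:
[ -1/18  -16/45  -11/90 ]
[   1/3   -1/15    2/15 ]
[     0     2/5     1/5 ]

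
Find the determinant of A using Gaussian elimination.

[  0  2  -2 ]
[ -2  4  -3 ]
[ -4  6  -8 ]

det(A) = -16

Forward elimination:
R1 <-> R2   (pivot in column 1 was zero)
[ -2  4  -3 ]
[  0  2  -2 ]
[ -4  6  -8 ]
R3 <- R3 - (2)*R1:  [  0  -2  -2 ]
R3 <- R3 - (-1)*R2:  [  0   0  -4 ]
Upper-triangular form:
[ -2  4  -3 ]
[  0  2  -2 ]
[  0  0  -4 ]
det(A) = (-1)^1 * (-2) * (2) * (-4) = -16  (1 row swap -> sign -1)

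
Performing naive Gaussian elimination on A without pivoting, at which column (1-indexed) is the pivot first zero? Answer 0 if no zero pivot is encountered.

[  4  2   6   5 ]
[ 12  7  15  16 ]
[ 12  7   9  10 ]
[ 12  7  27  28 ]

first zero-pivot column = 4

Naive forward elimination:
R2 <- R2 - (3)*R1:  [  0   1  -3   1 ]
R3 <- R3 - (3)*R1:  [  0   1  -9  -5 ]
R4 <- R4 - (3)*R1:  [  0   1   9  13 ]
R3 <- R3 - (1)*R2:  [  0   0  -6  -6 ]
R4 <- R4 - (1)*R2:  [  0   0  12  12 ]
R4 <- R4 - (-2)*R3:  [ 0  0  0  0 ]
Matrix at this point:
[ 4  2   6   5 ]
[ 0  1  -3   1 ]
[ 0  0  -6  -6 ]
[ 0  0   0   0 ]
Pivot entry (4,4) in the last row is zero and there are no rows below to swap with -> zero pivot in column 4 (A is singular).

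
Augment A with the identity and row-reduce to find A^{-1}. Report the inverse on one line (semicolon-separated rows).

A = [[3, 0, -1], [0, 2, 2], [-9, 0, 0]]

inverse = [0 0 -1/9; 1 1/2 1/3; -1 0 -1/3]

Gauss-Jordan on [A | I]:
R1 <- (1/3)*R1:  [    1     0  -1/3  |   1/3     0     0 ]
R3 <- R3 - (-9)*R1:  [  0   0  -3  |   3   0   1 ]
R2 <- (1/2)*R2:  [   0    1    1  |    0  1/2    0 ]
R3 <- (1/-3)*R3:  [    0     0     1  |    -1     0  -1/3 ]
R1 <- R1 - (-1/3)*R3:  [    1     0     0  |     0     0  -1/9 ]
R2 <- R2 - (1)*R3:  [   0    1    0  |    1  1/2  1/3 ]
Right block of [I | A^{-1}] is the inverse:
[  0    0  -1/9 ]
[  1  1/2   1/3 ]
[ -1    0  -1/3 ]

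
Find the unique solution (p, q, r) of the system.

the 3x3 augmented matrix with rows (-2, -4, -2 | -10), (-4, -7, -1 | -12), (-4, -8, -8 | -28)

Forward elimination on [A|b]:
R2 <- R2 - (2)*R1:  [ 0  1  3  8 ]
R3 <- R3 - (2)*R1:  [  0   0  -4  -8 ]
Row echelon form:
[ -2  -4  -2  |  -10 ]
[  0   1   3  |    8 ]
[  0   0  -4  |   -8 ]
Back-substitution:
r = (-8) / -4 = 2
q = (8 - (3)*(2)) / 1 = 2
p = (-10 - (-4)*(2) - (-2)*(2)) / -2 = -1

(-1, 2, 2)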